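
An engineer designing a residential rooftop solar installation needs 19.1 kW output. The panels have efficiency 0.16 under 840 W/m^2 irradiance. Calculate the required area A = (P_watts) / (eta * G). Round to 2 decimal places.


Convert target power to watts: P = 19.1 * 1000 = 19100.0 W
Compute denominator: eta * G = 0.16 * 840 = 134.4
Required area A = P / (eta * G) = 19100.0 / 134.4
A = 142.11 m^2

142.11


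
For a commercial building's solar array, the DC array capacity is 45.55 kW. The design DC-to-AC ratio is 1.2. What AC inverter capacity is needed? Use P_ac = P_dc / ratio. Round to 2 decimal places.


The inverter AC capacity is determined by the DC/AC ratio.
Given: P_dc = 45.55 kW, DC/AC ratio = 1.2
P_ac = P_dc / ratio = 45.55 / 1.2
P_ac = 37.96 kW

37.96


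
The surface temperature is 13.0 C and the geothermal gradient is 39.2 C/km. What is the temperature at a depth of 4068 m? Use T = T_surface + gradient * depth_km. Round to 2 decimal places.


Convert depth to km: 4068 / 1000 = 4.068 km
Temperature increase = gradient * depth_km = 39.2 * 4.068 = 159.47 C
Temperature at depth = T_surface + delta_T = 13.0 + 159.47
T = 172.47 C

172.47


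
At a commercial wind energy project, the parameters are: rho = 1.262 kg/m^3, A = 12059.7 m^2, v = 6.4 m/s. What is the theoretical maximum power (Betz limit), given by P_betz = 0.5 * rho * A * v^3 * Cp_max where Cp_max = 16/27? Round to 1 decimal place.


The Betz coefficient Cp_max = 16/27 = 0.5926
v^3 = 6.4^3 = 262.144
P_betz = 0.5 * rho * A * v^3 * Cp_max
P_betz = 0.5 * 1.262 * 12059.7 * 262.144 * 0.5926
P_betz = 1182121.2 W

1182121.2


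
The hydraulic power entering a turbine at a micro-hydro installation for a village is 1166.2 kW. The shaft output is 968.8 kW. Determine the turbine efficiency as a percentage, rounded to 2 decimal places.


Turbine efficiency = (output power / input power) * 100
eta = (968.8 / 1166.2) * 100
eta = 83.07%

83.07


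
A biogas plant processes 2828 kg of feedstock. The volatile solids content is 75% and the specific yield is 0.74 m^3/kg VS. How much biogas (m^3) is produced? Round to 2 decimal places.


Compute volatile solids:
  VS = mass * VS_fraction = 2828 * 0.75 = 2121.0 kg
Calculate biogas volume:
  Biogas = VS * specific_yield = 2121.0 * 0.74
  Biogas = 1569.54 m^3

1569.54


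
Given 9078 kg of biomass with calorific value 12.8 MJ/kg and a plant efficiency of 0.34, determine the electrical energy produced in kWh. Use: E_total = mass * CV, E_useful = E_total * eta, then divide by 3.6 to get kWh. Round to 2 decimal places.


Total energy = mass * CV = 9078 * 12.8 = 116198.4 MJ
Useful energy = total * eta = 116198.4 * 0.34 = 39507.46 MJ
Convert to kWh: 39507.46 / 3.6
Useful energy = 10974.29 kWh

10974.29


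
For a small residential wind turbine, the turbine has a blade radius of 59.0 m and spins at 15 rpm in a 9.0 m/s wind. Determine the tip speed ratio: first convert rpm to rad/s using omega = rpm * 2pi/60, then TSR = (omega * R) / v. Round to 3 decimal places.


Convert rotational speed to rad/s:
  omega = 15 * 2 * pi / 60 = 1.5708 rad/s
Compute tip speed:
  v_tip = omega * R = 1.5708 * 59.0 = 92.677 m/s
Tip speed ratio:
  TSR = v_tip / v_wind = 92.677 / 9.0 = 10.297

10.297


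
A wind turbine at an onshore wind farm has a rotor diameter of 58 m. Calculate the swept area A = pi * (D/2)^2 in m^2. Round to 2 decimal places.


Compute the rotor radius:
  r = D / 2 = 58 / 2 = 29.0 m
Calculate swept area:
  A = pi * r^2 = pi * 29.0^2
  A = 2642.08 m^2

2642.08


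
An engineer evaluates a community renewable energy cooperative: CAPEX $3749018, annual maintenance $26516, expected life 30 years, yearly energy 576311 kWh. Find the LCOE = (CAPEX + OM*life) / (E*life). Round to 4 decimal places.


Total cost = CAPEX + OM * lifetime = 3749018 + 26516 * 30 = 3749018 + 795480 = 4544498
Total generation = annual * lifetime = 576311 * 30 = 17289330 kWh
LCOE = 4544498 / 17289330
LCOE = 0.2628 $/kWh

0.2628


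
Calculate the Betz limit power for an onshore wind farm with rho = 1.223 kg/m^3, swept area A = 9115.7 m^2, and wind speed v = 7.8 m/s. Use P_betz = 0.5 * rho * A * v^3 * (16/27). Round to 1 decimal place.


The Betz coefficient Cp_max = 16/27 = 0.5926
v^3 = 7.8^3 = 474.552
P_betz = 0.5 * rho * A * v^3 * Cp_max
P_betz = 0.5 * 1.223 * 9115.7 * 474.552 * 0.5926
P_betz = 1567568.4 W

1567568.4


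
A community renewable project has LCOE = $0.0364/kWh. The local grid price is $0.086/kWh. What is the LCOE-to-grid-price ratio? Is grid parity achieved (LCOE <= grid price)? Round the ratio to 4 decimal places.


Compare LCOE to grid price:
  LCOE = $0.0364/kWh, Grid price = $0.086/kWh
  Ratio = LCOE / grid_price = 0.0364 / 0.086 = 0.4233
  Grid parity achieved (ratio <= 1)? yes

0.4233


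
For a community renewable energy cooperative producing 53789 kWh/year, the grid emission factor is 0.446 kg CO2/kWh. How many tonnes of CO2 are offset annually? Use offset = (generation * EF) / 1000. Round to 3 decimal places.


CO2 offset in kg = generation * emission_factor
CO2 offset = 53789 * 0.446 = 23989.89 kg
Convert to tonnes:
  CO2 offset = 23989.89 / 1000 = 23.990 tonnes

23.990


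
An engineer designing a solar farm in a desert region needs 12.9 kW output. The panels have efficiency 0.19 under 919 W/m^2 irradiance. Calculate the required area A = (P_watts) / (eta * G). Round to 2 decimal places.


Convert target power to watts: P = 12.9 * 1000 = 12900.0 W
Compute denominator: eta * G = 0.19 * 919 = 174.61
Required area A = P / (eta * G) = 12900.0 / 174.61
A = 73.88 m^2

73.88


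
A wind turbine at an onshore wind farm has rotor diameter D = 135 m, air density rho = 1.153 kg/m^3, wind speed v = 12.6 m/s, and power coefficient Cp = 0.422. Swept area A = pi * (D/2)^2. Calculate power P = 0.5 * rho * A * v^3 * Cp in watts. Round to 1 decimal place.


Step 1 -- Compute swept area:
  A = pi * (D/2)^2 = pi * (135/2)^2 = 14313.88 m^2
Step 2 -- Apply wind power equation:
  P = 0.5 * rho * A * v^3 * Cp
  v^3 = 12.6^3 = 2000.376
  P = 0.5 * 1.153 * 14313.88 * 2000.376 * 0.422
  P = 6965957.4 W

6965957.4


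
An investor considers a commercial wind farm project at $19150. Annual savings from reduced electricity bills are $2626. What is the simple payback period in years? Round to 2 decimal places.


Simple payback period = initial cost / annual savings
Payback = 19150 / 2626
Payback = 7.29 years

7.29


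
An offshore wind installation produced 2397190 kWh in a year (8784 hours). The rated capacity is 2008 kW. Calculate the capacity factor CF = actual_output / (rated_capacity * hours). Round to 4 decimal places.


Capacity factor = actual output / maximum possible output
Maximum possible = rated * hours = 2008 * 8784 = 17638272 kWh
CF = 2397190 / 17638272
CF = 0.1359

0.1359


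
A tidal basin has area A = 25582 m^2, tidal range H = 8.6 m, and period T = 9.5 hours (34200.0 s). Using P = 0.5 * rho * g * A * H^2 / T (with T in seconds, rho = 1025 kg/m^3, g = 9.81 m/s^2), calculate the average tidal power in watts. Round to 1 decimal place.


Convert period to seconds: T = 9.5 * 3600 = 34200.0 s
H^2 = 8.6^2 = 73.96
P = 0.5 * rho * g * A * H^2 / T
P = 0.5 * 1025 * 9.81 * 25582 * 73.96 / 34200.0
P = 278143.0 W

278143.0


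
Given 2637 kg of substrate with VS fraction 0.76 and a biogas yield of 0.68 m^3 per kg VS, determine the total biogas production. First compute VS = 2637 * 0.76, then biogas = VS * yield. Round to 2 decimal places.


Compute volatile solids:
  VS = mass * VS_fraction = 2637 * 0.76 = 2004.12 kg
Calculate biogas volume:
  Biogas = VS * specific_yield = 2004.12 * 0.68
  Biogas = 1362.80 m^3

1362.80


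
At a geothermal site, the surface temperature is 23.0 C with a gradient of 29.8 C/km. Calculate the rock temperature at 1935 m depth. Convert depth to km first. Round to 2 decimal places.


Convert depth to km: 1935 / 1000 = 1.935 km
Temperature increase = gradient * depth_km = 29.8 * 1.935 = 57.66 C
Temperature at depth = T_surface + delta_T = 23.0 + 57.66
T = 80.66 C

80.66


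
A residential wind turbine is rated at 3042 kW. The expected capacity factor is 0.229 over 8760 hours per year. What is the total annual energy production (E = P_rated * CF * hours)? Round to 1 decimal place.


Annual energy = rated_kW * capacity_factor * hours_per_year
Given: P_rated = 3042 kW, CF = 0.229, hours = 8760
E = 3042 * 0.229 * 8760
E = 6102373.7 kWh

6102373.7


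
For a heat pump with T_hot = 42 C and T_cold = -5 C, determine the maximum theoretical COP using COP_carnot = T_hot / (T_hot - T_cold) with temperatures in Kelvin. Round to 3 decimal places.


Convert to Kelvin:
  T_hot = 42 + 273.15 = 315.15 K
  T_cold = -5 + 273.15 = 268.15 K
Apply Carnot COP formula:
  COP = T_hot_K / (T_hot_K - T_cold_K) = 315.15 / 47.0
  COP = 6.705

6.705


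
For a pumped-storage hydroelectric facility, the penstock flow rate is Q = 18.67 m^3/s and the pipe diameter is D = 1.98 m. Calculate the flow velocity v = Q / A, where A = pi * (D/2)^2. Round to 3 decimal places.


Compute pipe cross-sectional area:
  A = pi * (D/2)^2 = pi * (1.98/2)^2 = 3.0791 m^2
Calculate velocity:
  v = Q / A = 18.67 / 3.0791
  v = 6.064 m/s

6.064


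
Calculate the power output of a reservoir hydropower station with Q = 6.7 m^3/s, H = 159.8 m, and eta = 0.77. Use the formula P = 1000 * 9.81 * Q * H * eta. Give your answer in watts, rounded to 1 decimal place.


Apply the hydropower formula P = rho * g * Q * H * eta
rho * g = 1000 * 9.81 = 9810.0
P = 9810.0 * 6.7 * 159.8 * 0.77
P = 8087444.4 W

8087444.4


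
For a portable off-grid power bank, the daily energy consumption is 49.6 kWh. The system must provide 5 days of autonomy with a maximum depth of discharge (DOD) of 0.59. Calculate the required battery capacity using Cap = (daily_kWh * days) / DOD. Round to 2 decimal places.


Total energy needed = daily * days = 49.6 * 5 = 248.0 kWh
Account for depth of discharge:
  Cap = total_energy / DOD = 248.0 / 0.59
  Cap = 420.34 kWh

420.34


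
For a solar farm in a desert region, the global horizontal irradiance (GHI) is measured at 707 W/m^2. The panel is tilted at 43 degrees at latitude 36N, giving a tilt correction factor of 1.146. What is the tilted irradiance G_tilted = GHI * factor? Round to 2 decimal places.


Identify the given values:
  GHI = 707 W/m^2, tilt correction factor = 1.146
Apply the formula G_tilted = GHI * factor:
  G_tilted = 707 * 1.146
  G_tilted = 810.22 W/m^2

810.22


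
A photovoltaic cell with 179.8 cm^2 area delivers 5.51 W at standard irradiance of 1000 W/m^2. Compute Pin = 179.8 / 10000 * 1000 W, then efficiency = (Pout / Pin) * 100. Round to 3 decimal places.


First compute the input power:
  Pin = area_cm2 / 10000 * G = 179.8 / 10000 * 1000 = 17.98 W
Then compute efficiency:
  Efficiency = (Pout / Pin) * 100 = (5.51 / 17.98) * 100
  Efficiency = 30.645%

30.645


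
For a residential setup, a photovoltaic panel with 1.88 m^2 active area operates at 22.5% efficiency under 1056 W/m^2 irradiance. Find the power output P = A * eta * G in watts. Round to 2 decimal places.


Use the solar power formula P = A * eta * G.
Given: A = 1.88 m^2, eta = 0.225, G = 1056 W/m^2
P = 1.88 * 0.225 * 1056
P = 446.69 W

446.69


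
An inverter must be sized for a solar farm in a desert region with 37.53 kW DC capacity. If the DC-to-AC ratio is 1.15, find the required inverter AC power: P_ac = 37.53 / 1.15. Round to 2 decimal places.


The inverter AC capacity is determined by the DC/AC ratio.
Given: P_dc = 37.53 kW, DC/AC ratio = 1.15
P_ac = P_dc / ratio = 37.53 / 1.15
P_ac = 32.63 kW

32.63


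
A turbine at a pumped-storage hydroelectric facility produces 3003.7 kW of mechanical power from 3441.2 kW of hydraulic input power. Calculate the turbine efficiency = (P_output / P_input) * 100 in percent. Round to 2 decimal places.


Turbine efficiency = (output power / input power) * 100
eta = (3003.7 / 3441.2) * 100
eta = 87.29%

87.29


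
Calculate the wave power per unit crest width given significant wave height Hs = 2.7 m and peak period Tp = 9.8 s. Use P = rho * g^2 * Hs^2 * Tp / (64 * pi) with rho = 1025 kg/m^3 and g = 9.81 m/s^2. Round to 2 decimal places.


Apply wave power formula:
  g^2 = 9.81^2 = 96.2361
  Hs^2 = 2.7^2 = 7.29
  Numerator = rho * g^2 * Hs^2 * Tp = 1025 * 96.2361 * 7.29 * 9.8 = 7047181.94
  Denominator = 64 * pi = 201.0619
  P = 7047181.94 / 201.0619 = 35049.81 W/m

35049.81


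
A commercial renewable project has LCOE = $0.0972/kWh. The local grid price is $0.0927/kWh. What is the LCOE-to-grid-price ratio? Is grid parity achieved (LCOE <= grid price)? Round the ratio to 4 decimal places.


Compare LCOE to grid price:
  LCOE = $0.0972/kWh, Grid price = $0.0927/kWh
  Ratio = LCOE / grid_price = 0.0972 / 0.0927 = 1.0485
  Grid parity achieved (ratio <= 1)? no

1.0485


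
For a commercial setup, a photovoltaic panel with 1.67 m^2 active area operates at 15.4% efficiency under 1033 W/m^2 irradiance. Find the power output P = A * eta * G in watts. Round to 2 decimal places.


Use the solar power formula P = A * eta * G.
Given: A = 1.67 m^2, eta = 0.154, G = 1033 W/m^2
P = 1.67 * 0.154 * 1033
P = 265.67 W

265.67


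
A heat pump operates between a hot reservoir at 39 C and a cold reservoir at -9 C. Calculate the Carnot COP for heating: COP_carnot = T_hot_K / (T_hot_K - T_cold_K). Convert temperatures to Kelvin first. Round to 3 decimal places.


Convert to Kelvin:
  T_hot = 39 + 273.15 = 312.15 K
  T_cold = -9 + 273.15 = 264.15 K
Apply Carnot COP formula:
  COP = T_hot_K / (T_hot_K - T_cold_K) = 312.15 / 48.0
  COP = 6.503

6.503


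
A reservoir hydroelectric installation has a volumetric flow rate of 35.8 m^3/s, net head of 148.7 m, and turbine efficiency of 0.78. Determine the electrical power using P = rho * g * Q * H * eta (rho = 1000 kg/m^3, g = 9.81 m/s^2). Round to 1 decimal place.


Apply the hydropower formula P = rho * g * Q * H * eta
rho * g = 1000 * 9.81 = 9810.0
P = 9810.0 * 35.8 * 148.7 * 0.78
P = 40734051.2 W

40734051.2


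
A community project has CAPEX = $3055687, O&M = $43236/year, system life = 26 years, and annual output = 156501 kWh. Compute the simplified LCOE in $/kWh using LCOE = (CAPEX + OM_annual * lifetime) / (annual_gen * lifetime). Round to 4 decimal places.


Total cost = CAPEX + OM * lifetime = 3055687 + 43236 * 26 = 3055687 + 1124136 = 4179823
Total generation = annual * lifetime = 156501 * 26 = 4069026 kWh
LCOE = 4179823 / 4069026
LCOE = 1.0272 $/kWh

1.0272


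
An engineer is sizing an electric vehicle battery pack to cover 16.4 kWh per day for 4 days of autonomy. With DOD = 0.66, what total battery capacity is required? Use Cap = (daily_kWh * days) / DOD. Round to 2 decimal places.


Total energy needed = daily * days = 16.4 * 4 = 65.6 kWh
Account for depth of discharge:
  Cap = total_energy / DOD = 65.6 / 0.66
  Cap = 99.39 kWh

99.39


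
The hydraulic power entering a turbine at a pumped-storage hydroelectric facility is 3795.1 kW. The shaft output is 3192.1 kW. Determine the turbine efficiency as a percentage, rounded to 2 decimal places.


Turbine efficiency = (output power / input power) * 100
eta = (3192.1 / 3795.1) * 100
eta = 84.11%

84.11


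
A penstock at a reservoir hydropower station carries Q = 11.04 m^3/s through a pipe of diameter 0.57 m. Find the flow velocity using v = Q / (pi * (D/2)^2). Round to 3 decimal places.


Compute pipe cross-sectional area:
  A = pi * (D/2)^2 = pi * (0.57/2)^2 = 0.2552 m^2
Calculate velocity:
  v = Q / A = 11.04 / 0.2552
  v = 43.264 m/s

43.264


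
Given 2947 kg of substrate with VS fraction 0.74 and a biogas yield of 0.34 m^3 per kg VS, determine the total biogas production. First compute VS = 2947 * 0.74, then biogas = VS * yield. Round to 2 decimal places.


Compute volatile solids:
  VS = mass * VS_fraction = 2947 * 0.74 = 2180.78 kg
Calculate biogas volume:
  Biogas = VS * specific_yield = 2180.78 * 0.34
  Biogas = 741.47 m^3

741.47


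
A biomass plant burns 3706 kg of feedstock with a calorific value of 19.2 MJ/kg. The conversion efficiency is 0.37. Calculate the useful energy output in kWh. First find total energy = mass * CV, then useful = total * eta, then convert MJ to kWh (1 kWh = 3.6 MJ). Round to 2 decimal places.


Total energy = mass * CV = 3706 * 19.2 = 71155.2 MJ
Useful energy = total * eta = 71155.2 * 0.37 = 26327.42 MJ
Convert to kWh: 26327.42 / 3.6
Useful energy = 7313.17 kWh

7313.17


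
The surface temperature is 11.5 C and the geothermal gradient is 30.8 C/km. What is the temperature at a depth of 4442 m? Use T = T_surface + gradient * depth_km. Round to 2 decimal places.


Convert depth to km: 4442 / 1000 = 4.442 km
Temperature increase = gradient * depth_km = 30.8 * 4.442 = 136.81 C
Temperature at depth = T_surface + delta_T = 11.5 + 136.81
T = 148.31 C

148.31


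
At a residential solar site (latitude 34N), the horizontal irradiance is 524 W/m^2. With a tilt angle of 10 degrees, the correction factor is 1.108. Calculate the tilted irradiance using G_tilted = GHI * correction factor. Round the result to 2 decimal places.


Identify the given values:
  GHI = 524 W/m^2, tilt correction factor = 1.108
Apply the formula G_tilted = GHI * factor:
  G_tilted = 524 * 1.108
  G_tilted = 580.59 W/m^2

580.59


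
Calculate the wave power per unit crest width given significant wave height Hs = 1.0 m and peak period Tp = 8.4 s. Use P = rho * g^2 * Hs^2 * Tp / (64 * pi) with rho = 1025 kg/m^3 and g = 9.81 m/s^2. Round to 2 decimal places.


Apply wave power formula:
  g^2 = 9.81^2 = 96.2361
  Hs^2 = 1.0^2 = 1.0
  Numerator = rho * g^2 * Hs^2 * Tp = 1025 * 96.2361 * 1.0 * 8.4 = 828592.82
  Denominator = 64 * pi = 201.0619
  P = 828592.82 / 201.0619 = 4121.08 W/m

4121.08


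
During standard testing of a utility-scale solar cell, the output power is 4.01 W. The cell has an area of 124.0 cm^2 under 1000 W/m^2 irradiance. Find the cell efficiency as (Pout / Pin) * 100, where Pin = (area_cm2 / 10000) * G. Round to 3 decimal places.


First compute the input power:
  Pin = area_cm2 / 10000 * G = 124.0 / 10000 * 1000 = 12.4 W
Then compute efficiency:
  Efficiency = (Pout / Pin) * 100 = (4.01 / 12.4) * 100
  Efficiency = 32.339%

32.339


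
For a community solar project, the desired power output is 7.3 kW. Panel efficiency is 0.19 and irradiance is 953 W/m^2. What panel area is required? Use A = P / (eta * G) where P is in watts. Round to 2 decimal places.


Convert target power to watts: P = 7.3 * 1000 = 7300.0 W
Compute denominator: eta * G = 0.19 * 953 = 181.07
Required area A = P / (eta * G) = 7300.0 / 181.07
A = 40.32 m^2

40.32


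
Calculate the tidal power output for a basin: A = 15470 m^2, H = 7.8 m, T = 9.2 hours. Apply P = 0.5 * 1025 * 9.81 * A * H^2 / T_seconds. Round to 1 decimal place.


Convert period to seconds: T = 9.2 * 3600 = 33120.0 s
H^2 = 7.8^2 = 60.84
P = 0.5 * rho * g * A * H^2 / T
P = 0.5 * 1025 * 9.81 * 15470 * 60.84 / 33120.0
P = 142873.6 W

142873.6


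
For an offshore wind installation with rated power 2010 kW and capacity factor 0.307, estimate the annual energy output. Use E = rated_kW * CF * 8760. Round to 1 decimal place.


Annual energy = rated_kW * capacity_factor * hours_per_year
Given: P_rated = 2010 kW, CF = 0.307, hours = 8760
E = 2010 * 0.307 * 8760
E = 5405533.2 kWh

5405533.2


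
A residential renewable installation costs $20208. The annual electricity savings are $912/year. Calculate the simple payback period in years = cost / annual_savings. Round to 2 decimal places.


Simple payback period = initial cost / annual savings
Payback = 20208 / 912
Payback = 22.16 years

22.16


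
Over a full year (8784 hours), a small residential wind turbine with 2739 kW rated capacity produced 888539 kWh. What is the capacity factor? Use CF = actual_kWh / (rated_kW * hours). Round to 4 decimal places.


Capacity factor = actual output / maximum possible output
Maximum possible = rated * hours = 2739 * 8784 = 24059376 kWh
CF = 888539 / 24059376
CF = 0.0369

0.0369


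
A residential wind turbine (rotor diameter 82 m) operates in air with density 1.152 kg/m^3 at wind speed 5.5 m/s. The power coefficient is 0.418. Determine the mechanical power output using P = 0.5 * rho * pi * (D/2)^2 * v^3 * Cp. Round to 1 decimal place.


Step 1 -- Compute swept area:
  A = pi * (D/2)^2 = pi * (82/2)^2 = 5281.02 m^2
Step 2 -- Apply wind power equation:
  P = 0.5 * rho * A * v^3 * Cp
  v^3 = 5.5^3 = 166.375
  P = 0.5 * 1.152 * 5281.02 * 166.375 * 0.418
  P = 211545.8 W

211545.8


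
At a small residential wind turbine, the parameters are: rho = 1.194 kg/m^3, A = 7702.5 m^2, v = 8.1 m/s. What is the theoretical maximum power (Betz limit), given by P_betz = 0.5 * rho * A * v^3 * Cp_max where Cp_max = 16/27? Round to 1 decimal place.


The Betz coefficient Cp_max = 16/27 = 0.5926
v^3 = 8.1^3 = 531.441
P_betz = 0.5 * rho * A * v^3 * Cp_max
P_betz = 0.5 * 1.194 * 7702.5 * 531.441 * 0.5926
P_betz = 1448162.6 W

1448162.6


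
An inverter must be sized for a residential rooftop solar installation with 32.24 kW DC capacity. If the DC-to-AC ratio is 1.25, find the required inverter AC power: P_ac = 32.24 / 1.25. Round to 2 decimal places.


The inverter AC capacity is determined by the DC/AC ratio.
Given: P_dc = 32.24 kW, DC/AC ratio = 1.25
P_ac = P_dc / ratio = 32.24 / 1.25
P_ac = 25.79 kW

25.79


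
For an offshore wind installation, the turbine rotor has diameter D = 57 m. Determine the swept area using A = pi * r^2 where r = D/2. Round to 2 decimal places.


Compute the rotor radius:
  r = D / 2 = 57 / 2 = 28.5 m
Calculate swept area:
  A = pi * r^2 = pi * 28.5^2
  A = 2551.76 m^2

2551.76


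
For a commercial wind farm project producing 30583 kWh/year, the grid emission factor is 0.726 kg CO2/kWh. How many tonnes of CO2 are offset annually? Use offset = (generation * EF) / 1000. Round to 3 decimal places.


CO2 offset in kg = generation * emission_factor
CO2 offset = 30583 * 0.726 = 22203.26 kg
Convert to tonnes:
  CO2 offset = 22203.26 / 1000 = 22.203 tonnes

22.203


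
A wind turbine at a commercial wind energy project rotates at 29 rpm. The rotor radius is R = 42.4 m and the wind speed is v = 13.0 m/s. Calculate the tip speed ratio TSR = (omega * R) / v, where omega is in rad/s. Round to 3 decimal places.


Convert rotational speed to rad/s:
  omega = 29 * 2 * pi / 60 = 3.0369 rad/s
Compute tip speed:
  v_tip = omega * R = 3.0369 * 42.4 = 128.763 m/s
Tip speed ratio:
  TSR = v_tip / v_wind = 128.763 / 13.0 = 9.905

9.905


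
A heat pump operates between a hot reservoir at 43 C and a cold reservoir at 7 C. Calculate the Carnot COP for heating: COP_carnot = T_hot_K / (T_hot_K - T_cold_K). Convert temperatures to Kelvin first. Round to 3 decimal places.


Convert to Kelvin:
  T_hot = 43 + 273.15 = 316.15 K
  T_cold = 7 + 273.15 = 280.15 K
Apply Carnot COP formula:
  COP = T_hot_K / (T_hot_K - T_cold_K) = 316.15 / 36.0
  COP = 8.782

8.782


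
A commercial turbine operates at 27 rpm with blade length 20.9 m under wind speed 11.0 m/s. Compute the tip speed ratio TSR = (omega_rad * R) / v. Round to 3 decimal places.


Convert rotational speed to rad/s:
  omega = 27 * 2 * pi / 60 = 2.8274 rad/s
Compute tip speed:
  v_tip = omega * R = 2.8274 * 20.9 = 59.093 m/s
Tip speed ratio:
  TSR = v_tip / v_wind = 59.093 / 11.0 = 5.372

5.372


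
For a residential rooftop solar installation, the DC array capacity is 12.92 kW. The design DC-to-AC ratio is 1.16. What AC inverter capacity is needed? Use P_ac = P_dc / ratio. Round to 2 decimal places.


The inverter AC capacity is determined by the DC/AC ratio.
Given: P_dc = 12.92 kW, DC/AC ratio = 1.16
P_ac = P_dc / ratio = 12.92 / 1.16
P_ac = 11.14 kW

11.14


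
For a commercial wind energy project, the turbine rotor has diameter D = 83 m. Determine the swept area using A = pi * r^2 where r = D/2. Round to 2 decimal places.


Compute the rotor radius:
  r = D / 2 = 83 / 2 = 41.5 m
Calculate swept area:
  A = pi * r^2 = pi * 41.5^2
  A = 5410.61 m^2

5410.61


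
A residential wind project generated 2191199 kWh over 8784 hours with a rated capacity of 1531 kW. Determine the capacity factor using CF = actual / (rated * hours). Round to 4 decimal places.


Capacity factor = actual output / maximum possible output
Maximum possible = rated * hours = 1531 * 8784 = 13448304 kWh
CF = 2191199 / 13448304
CF = 0.1629

0.1629


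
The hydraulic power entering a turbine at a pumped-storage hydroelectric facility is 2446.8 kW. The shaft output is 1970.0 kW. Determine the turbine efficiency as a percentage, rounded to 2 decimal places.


Turbine efficiency = (output power / input power) * 100
eta = (1970.0 / 2446.8) * 100
eta = 80.51%

80.51


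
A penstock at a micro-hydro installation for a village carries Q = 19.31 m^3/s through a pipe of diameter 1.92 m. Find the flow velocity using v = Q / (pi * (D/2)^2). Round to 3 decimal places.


Compute pipe cross-sectional area:
  A = pi * (D/2)^2 = pi * (1.92/2)^2 = 2.8953 m^2
Calculate velocity:
  v = Q / A = 19.31 / 2.8953
  v = 6.669 m/s

6.669


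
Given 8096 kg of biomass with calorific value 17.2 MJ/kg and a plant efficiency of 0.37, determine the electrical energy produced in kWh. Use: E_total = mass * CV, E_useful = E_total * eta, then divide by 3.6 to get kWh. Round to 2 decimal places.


Total energy = mass * CV = 8096 * 17.2 = 139251.2 MJ
Useful energy = total * eta = 139251.2 * 0.37 = 51522.94 MJ
Convert to kWh: 51522.94 / 3.6
Useful energy = 14311.93 kWh

14311.93


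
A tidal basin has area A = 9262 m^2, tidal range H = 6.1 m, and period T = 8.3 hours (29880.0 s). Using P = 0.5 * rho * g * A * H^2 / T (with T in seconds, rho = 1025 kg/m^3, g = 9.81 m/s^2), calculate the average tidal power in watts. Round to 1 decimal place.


Convert period to seconds: T = 8.3 * 3600 = 29880.0 s
H^2 = 6.1^2 = 37.21
P = 0.5 * rho * g * A * H^2 / T
P = 0.5 * 1025 * 9.81 * 9262 * 37.21 / 29880.0
P = 57989.1 W

57989.1


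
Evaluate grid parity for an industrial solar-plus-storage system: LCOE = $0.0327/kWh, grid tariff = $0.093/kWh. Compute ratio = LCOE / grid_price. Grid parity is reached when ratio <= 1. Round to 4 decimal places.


Compare LCOE to grid price:
  LCOE = $0.0327/kWh, Grid price = $0.093/kWh
  Ratio = LCOE / grid_price = 0.0327 / 0.093 = 0.3516
  Grid parity achieved (ratio <= 1)? yes

0.3516


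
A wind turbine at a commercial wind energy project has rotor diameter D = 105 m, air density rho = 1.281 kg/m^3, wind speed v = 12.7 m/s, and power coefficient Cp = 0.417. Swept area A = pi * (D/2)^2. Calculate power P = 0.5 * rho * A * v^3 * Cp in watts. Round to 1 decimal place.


Step 1 -- Compute swept area:
  A = pi * (D/2)^2 = pi * (105/2)^2 = 8659.01 m^2
Step 2 -- Apply wind power equation:
  P = 0.5 * rho * A * v^3 * Cp
  v^3 = 12.7^3 = 2048.383
  P = 0.5 * 1.281 * 8659.01 * 2048.383 * 0.417
  P = 4737343.0 W

4737343.0


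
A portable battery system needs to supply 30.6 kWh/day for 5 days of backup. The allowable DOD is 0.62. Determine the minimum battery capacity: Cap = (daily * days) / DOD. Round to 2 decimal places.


Total energy needed = daily * days = 30.6 * 5 = 153.0 kWh
Account for depth of discharge:
  Cap = total_energy / DOD = 153.0 / 0.62
  Cap = 246.77 kWh

246.77


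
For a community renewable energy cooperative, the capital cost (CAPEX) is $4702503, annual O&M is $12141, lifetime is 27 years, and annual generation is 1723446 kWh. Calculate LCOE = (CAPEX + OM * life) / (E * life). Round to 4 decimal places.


Total cost = CAPEX + OM * lifetime = 4702503 + 12141 * 27 = 4702503 + 327807 = 5030310
Total generation = annual * lifetime = 1723446 * 27 = 46533042 kWh
LCOE = 5030310 / 46533042
LCOE = 0.1081 $/kWh

0.1081


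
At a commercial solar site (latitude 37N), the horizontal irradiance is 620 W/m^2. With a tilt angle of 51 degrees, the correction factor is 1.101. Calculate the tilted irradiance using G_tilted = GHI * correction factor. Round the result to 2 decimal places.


Identify the given values:
  GHI = 620 W/m^2, tilt correction factor = 1.101
Apply the formula G_tilted = GHI * factor:
  G_tilted = 620 * 1.101
  G_tilted = 682.62 W/m^2

682.62


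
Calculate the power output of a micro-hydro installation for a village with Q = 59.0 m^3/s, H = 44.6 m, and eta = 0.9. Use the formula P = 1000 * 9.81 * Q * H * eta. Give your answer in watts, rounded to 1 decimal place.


Apply the hydropower formula P = rho * g * Q * H * eta
rho * g = 1000 * 9.81 = 9810.0
P = 9810.0 * 59.0 * 44.6 * 0.9
P = 23232630.6 W

23232630.6


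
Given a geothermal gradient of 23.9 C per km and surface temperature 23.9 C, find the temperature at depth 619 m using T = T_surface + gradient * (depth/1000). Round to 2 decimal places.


Convert depth to km: 619 / 1000 = 0.619 km
Temperature increase = gradient * depth_km = 23.9 * 0.619 = 14.79 C
Temperature at depth = T_surface + delta_T = 23.9 + 14.79
T = 38.69 C

38.69


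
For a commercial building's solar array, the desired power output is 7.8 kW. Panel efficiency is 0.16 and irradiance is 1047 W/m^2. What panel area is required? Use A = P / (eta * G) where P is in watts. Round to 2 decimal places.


Convert target power to watts: P = 7.8 * 1000 = 7800.0 W
Compute denominator: eta * G = 0.16 * 1047 = 167.52
Required area A = P / (eta * G) = 7800.0 / 167.52
A = 46.56 m^2

46.56


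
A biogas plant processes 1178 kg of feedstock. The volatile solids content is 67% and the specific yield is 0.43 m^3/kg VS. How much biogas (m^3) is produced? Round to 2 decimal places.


Compute volatile solids:
  VS = mass * VS_fraction = 1178 * 0.67 = 789.26 kg
Calculate biogas volume:
  Biogas = VS * specific_yield = 789.26 * 0.43
  Biogas = 339.38 m^3

339.38


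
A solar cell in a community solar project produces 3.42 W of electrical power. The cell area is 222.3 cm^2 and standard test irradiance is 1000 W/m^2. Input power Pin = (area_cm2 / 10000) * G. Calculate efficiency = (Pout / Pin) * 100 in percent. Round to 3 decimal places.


First compute the input power:
  Pin = area_cm2 / 10000 * G = 222.3 / 10000 * 1000 = 22.23 W
Then compute efficiency:
  Efficiency = (Pout / Pin) * 100 = (3.42 / 22.23) * 100
  Efficiency = 15.385%

15.385


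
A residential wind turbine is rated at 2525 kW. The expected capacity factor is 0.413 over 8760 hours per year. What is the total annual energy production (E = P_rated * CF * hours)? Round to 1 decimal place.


Annual energy = rated_kW * capacity_factor * hours_per_year
Given: P_rated = 2525 kW, CF = 0.413, hours = 8760
E = 2525 * 0.413 * 8760
E = 9135147.0 kWh

9135147.0


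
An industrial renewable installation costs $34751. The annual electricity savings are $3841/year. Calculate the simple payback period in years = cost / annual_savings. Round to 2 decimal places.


Simple payback period = initial cost / annual savings
Payback = 34751 / 3841
Payback = 9.05 years

9.05


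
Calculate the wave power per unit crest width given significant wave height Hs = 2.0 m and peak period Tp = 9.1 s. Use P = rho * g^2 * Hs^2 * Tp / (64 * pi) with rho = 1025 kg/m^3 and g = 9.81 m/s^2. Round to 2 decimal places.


Apply wave power formula:
  g^2 = 9.81^2 = 96.2361
  Hs^2 = 2.0^2 = 4.0
  Numerator = rho * g^2 * Hs^2 * Tp = 1025 * 96.2361 * 4.0 * 9.1 = 3590568.89
  Denominator = 64 * pi = 201.0619
  P = 3590568.89 / 201.0619 = 17858.02 W/m

17858.02


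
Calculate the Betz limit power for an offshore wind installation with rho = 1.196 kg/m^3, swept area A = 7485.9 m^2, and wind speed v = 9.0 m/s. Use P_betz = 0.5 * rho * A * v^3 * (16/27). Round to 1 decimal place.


The Betz coefficient Cp_max = 16/27 = 0.5926
v^3 = 9.0^3 = 729.0
P_betz = 0.5 * rho * A * v^3 * Cp_max
P_betz = 0.5 * 1.196 * 7485.9 * 729.0 * 0.5926
P_betz = 1933877.5 W

1933877.5


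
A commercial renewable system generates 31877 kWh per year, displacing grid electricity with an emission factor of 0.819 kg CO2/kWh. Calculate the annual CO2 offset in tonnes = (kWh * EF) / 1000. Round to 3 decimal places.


CO2 offset in kg = generation * emission_factor
CO2 offset = 31877 * 0.819 = 26107.26 kg
Convert to tonnes:
  CO2 offset = 26107.26 / 1000 = 26.107 tonnes

26.107


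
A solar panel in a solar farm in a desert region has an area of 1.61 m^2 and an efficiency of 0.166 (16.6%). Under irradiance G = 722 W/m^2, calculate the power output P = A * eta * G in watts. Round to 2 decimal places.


Use the solar power formula P = A * eta * G.
Given: A = 1.61 m^2, eta = 0.166, G = 722 W/m^2
P = 1.61 * 0.166 * 722
P = 192.96 W

192.96


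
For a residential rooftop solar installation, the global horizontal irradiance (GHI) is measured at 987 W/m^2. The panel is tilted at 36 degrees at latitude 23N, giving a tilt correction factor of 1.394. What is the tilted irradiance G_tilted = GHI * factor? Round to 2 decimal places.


Identify the given values:
  GHI = 987 W/m^2, tilt correction factor = 1.394
Apply the formula G_tilted = GHI * factor:
  G_tilted = 987 * 1.394
  G_tilted = 1375.88 W/m^2

1375.88


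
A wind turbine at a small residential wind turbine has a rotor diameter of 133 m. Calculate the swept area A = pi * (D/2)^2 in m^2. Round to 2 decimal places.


Compute the rotor radius:
  r = D / 2 = 133 / 2 = 66.5 m
Calculate swept area:
  A = pi * r^2 = pi * 66.5^2
  A = 13892.91 m^2

13892.91


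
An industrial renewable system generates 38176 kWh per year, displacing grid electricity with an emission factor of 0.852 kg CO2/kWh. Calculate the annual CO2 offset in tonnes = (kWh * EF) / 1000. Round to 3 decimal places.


CO2 offset in kg = generation * emission_factor
CO2 offset = 38176 * 0.852 = 32525.95 kg
Convert to tonnes:
  CO2 offset = 32525.95 / 1000 = 32.526 tonnes

32.526


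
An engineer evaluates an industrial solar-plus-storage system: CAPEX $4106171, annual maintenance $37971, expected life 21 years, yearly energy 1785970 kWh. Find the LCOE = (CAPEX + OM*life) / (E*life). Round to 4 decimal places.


Total cost = CAPEX + OM * lifetime = 4106171 + 37971 * 21 = 4106171 + 797391 = 4903562
Total generation = annual * lifetime = 1785970 * 21 = 37505370 kWh
LCOE = 4903562 / 37505370
LCOE = 0.1307 $/kWh

0.1307


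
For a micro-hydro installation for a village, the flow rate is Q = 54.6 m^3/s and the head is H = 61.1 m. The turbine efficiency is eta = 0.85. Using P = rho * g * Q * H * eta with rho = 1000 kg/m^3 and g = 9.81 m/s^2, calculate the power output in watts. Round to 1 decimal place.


Apply the hydropower formula P = rho * g * Q * H * eta
rho * g = 1000 * 9.81 = 9810.0
P = 9810.0 * 54.6 * 61.1 * 0.85
P = 27817736.3 W

27817736.3


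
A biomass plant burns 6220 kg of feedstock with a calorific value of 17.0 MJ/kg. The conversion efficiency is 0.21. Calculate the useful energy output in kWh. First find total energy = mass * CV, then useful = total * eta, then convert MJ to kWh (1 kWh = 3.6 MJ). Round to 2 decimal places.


Total energy = mass * CV = 6220 * 17.0 = 105740.0 MJ
Useful energy = total * eta = 105740.0 * 0.21 = 22205.4 MJ
Convert to kWh: 22205.4 / 3.6
Useful energy = 6168.17 kWh

6168.17


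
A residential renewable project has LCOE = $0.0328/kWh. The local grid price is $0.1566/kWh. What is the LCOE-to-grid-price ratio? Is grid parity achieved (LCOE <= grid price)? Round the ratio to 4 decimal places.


Compare LCOE to grid price:
  LCOE = $0.0328/kWh, Grid price = $0.1566/kWh
  Ratio = LCOE / grid_price = 0.0328 / 0.1566 = 0.2095
  Grid parity achieved (ratio <= 1)? yes

0.2095


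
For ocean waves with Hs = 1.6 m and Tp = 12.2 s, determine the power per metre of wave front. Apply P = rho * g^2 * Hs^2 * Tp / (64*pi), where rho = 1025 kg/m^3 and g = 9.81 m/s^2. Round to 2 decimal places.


Apply wave power formula:
  g^2 = 9.81^2 = 96.2361
  Hs^2 = 1.6^2 = 2.56
  Numerator = rho * g^2 * Hs^2 * Tp = 1025 * 96.2361 * 2.56 * 12.2 = 3080787.02
  Denominator = 64 * pi = 201.0619
  P = 3080787.02 / 201.0619 = 15322.58 W/m

15322.58


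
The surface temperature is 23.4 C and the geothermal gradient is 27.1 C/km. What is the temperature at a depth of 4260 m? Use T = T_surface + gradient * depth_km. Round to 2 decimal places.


Convert depth to km: 4260 / 1000 = 4.26 km
Temperature increase = gradient * depth_km = 27.1 * 4.26 = 115.45 C
Temperature at depth = T_surface + delta_T = 23.4 + 115.45
T = 138.85 C

138.85


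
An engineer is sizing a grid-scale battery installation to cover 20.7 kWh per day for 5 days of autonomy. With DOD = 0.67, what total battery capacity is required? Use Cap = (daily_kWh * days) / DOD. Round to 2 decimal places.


Total energy needed = daily * days = 20.7 * 5 = 103.5 kWh
Account for depth of discharge:
  Cap = total_energy / DOD = 103.5 / 0.67
  Cap = 154.48 kWh

154.48


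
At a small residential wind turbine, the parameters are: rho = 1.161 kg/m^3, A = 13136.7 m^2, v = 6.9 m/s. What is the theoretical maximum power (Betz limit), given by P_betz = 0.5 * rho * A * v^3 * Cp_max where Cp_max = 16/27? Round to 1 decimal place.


The Betz coefficient Cp_max = 16/27 = 0.5926
v^3 = 6.9^3 = 328.509
P_betz = 0.5 * rho * A * v^3 * Cp_max
P_betz = 0.5 * 1.161 * 13136.7 * 328.509 * 0.5926
P_betz = 1484540.3 W

1484540.3


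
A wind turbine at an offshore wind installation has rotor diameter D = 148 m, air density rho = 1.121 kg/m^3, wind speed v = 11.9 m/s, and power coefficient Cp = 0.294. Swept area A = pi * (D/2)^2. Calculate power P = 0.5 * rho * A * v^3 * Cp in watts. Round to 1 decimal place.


Step 1 -- Compute swept area:
  A = pi * (D/2)^2 = pi * (148/2)^2 = 17203.36 m^2
Step 2 -- Apply wind power equation:
  P = 0.5 * rho * A * v^3 * Cp
  v^3 = 11.9^3 = 1685.159
  P = 0.5 * 1.121 * 17203.36 * 1685.159 * 0.294
  P = 4777240.9 W

4777240.9


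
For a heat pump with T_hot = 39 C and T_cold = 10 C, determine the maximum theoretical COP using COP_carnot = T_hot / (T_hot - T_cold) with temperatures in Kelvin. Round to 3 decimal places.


Convert to Kelvin:
  T_hot = 39 + 273.15 = 312.15 K
  T_cold = 10 + 273.15 = 283.15 K
Apply Carnot COP formula:
  COP = T_hot_K / (T_hot_K - T_cold_K) = 312.15 / 29.0
  COP = 10.764

10.764


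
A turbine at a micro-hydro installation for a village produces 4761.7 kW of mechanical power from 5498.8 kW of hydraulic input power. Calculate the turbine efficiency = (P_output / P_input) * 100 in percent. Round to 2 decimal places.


Turbine efficiency = (output power / input power) * 100
eta = (4761.7 / 5498.8) * 100
eta = 86.60%

86.60


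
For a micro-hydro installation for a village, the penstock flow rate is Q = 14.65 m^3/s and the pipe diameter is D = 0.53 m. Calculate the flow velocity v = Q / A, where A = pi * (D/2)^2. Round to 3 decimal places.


Compute pipe cross-sectional area:
  A = pi * (D/2)^2 = pi * (0.53/2)^2 = 0.2206 m^2
Calculate velocity:
  v = Q / A = 14.65 / 0.2206
  v = 66.404 m/s

66.404


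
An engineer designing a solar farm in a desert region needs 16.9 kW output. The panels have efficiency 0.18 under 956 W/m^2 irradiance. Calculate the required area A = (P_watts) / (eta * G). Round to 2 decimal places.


Convert target power to watts: P = 16.9 * 1000 = 16900.0 W
Compute denominator: eta * G = 0.18 * 956 = 172.08
Required area A = P / (eta * G) = 16900.0 / 172.08
A = 98.21 m^2

98.21


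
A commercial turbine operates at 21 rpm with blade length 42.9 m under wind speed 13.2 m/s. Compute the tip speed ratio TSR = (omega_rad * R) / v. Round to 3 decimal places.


Convert rotational speed to rad/s:
  omega = 21 * 2 * pi / 60 = 2.1991 rad/s
Compute tip speed:
  v_tip = omega * R = 2.1991 * 42.9 = 94.342 m/s
Tip speed ratio:
  TSR = v_tip / v_wind = 94.342 / 13.2 = 7.147

7.147


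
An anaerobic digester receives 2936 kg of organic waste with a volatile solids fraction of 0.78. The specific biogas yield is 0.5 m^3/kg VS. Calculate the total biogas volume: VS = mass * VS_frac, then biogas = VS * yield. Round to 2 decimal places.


Compute volatile solids:
  VS = mass * VS_fraction = 2936 * 0.78 = 2290.08 kg
Calculate biogas volume:
  Biogas = VS * specific_yield = 2290.08 * 0.5
  Biogas = 1145.04 m^3

1145.04
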